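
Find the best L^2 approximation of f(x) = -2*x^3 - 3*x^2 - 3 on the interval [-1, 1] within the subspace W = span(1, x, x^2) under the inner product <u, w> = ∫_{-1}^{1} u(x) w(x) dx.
g(x) = -3*x^2 - 6*x/5 - 3

The best approximation g ∈ W is the orthogonal projection of f onto W. Writing g = a_0 + a_1 x + a_2 x^2, the coefficients solve the normal equations G · a = b where
  G_{ij} = <φ_i, φ_j> and b_i = <f, φ_i>, with φ_0 = 1, φ_1 = x, φ_2 = x^2.
G =
  [2, 0, 2/3]
  [0, 2/3, 0]
  [2/3, 0, 2/5],
b = (-8, -4/5, -16/5).
Solving gives a_0 = -3, a_1 = -6/5, a_2 = -3, so
  g(x) = -3*x^2 - 6*x/5 - 3.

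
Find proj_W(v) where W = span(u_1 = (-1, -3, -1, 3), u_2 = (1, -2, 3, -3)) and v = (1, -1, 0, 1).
proj_W(v) = (-80/411, -415/411, -10/411, 80/137)

Set up U = [u_1 | ... | u_2] ∈ R^(4×2). The projector onto W = col(U) is P = U (U^T U)^(-1) U^T.
Compute U^T U =
  [20, -7]
  [-7, 23],
and U^T v = (5, 0).
Solve U^T U · c = U^T v for the coefficients: c = (115/411, 35/411). The projection is proj_W(v) = U c.
Check: (v - proj_W(v)) · u_1 = 0  (should be 0).
Check: (v - proj_W(v)) · u_2 = 0  (should be 0).
Result: proj_W(v) = (-80/411, -415/411, -10/411, 80/137).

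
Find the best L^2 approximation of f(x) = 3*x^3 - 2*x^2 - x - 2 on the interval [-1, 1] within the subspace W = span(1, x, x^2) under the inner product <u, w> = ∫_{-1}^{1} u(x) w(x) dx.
g(x) = -2*x^2 + 4*x/5 - 2

The best approximation g ∈ W is the orthogonal projection of f onto W. Writing g = a_0 + a_1 x + a_2 x^2, the coefficients solve the normal equations G · a = b where
  G_{ij} = <φ_i, φ_j> and b_i = <f, φ_i>, with φ_0 = 1, φ_1 = x, φ_2 = x^2.
G =
  [2, 0, 2/3]
  [0, 2/3, 0]
  [2/3, 0, 2/5],
b = (-16/3, 8/15, -32/15).
Solving gives a_0 = -2, a_1 = 4/5, a_2 = -2, so
  g(x) = -2*x^2 + 4*x/5 - 2.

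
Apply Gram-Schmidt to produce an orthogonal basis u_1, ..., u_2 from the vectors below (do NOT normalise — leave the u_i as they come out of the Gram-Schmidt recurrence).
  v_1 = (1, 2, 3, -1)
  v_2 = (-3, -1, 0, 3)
Orthogonal basis:
  u_1 = (1, 2, 3, -1)
  u_2 = (-37/15, 1/15, 8/5, 37/15)

Apply the Gram-Schmidt recurrence
  u_1 = v_1
  u_i = v_i − Σ_{j<i} ((v_i · u_j) / (u_j · u_j)) · u_j.

Step by step this gives:
  u_1 = (1, 2, 3, -1)
  u_2 = (-37/15, 1/15, 8/5, 37/15)

Orthogonality check:
  u_2 · u_1 = 0 (should be 0)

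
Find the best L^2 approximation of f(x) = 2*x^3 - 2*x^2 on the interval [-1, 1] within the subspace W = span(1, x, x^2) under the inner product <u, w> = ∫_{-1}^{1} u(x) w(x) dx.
g(x) = -2*x^2 + 6*x/5

The best approximation g ∈ W is the orthogonal projection of f onto W. Writing g = a_0 + a_1 x + a_2 x^2, the coefficients solve the normal equations G · a = b where
  G_{ij} = <φ_i, φ_j> and b_i = <f, φ_i>, with φ_0 = 1, φ_1 = x, φ_2 = x^2.
G =
  [2, 0, 2/3]
  [0, 2/3, 0]
  [2/3, 0, 2/5],
b = (-4/3, 4/5, -4/5).
Solving gives a_0 = 0, a_1 = 6/5, a_2 = -2, so
  g(x) = -2*x^2 + 6*x/5.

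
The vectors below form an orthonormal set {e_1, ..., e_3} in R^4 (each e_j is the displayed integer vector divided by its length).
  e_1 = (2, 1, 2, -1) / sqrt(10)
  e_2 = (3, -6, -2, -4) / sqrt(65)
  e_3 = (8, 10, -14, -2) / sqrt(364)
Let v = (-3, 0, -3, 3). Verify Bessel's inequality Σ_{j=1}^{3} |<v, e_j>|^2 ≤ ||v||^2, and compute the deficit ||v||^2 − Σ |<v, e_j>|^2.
Σ |<v, e_j>|^2 = 369/14; ||v||^2 = 27; deficit = 9/14

Write each e_j = u_j / sqrt(<u_j, u_j>) where u_j is the displayed integer vector. Then <v, e_j> = <v, u_j> / sqrt(<u_j, u_j>), so |<v, e_j>|^2 = <v, u_j>^2 / <u_j, u_j>.
Coefficients: <v, e_1> = -15/sqrt(10), <v, e_2> = -15/sqrt(65), <v, e_3> = 12/sqrt(364).
Square and sum: Σ |<v, e_j>|^2 = 369/14.
Compute ||v||^2 = v·v = 27.
Deficit = 27 − 369/14 = 9/14 ≥ 0, confirming Bessel's inequality. (The deficit equals ||v − Σ <v,e_j> e_j||^2, the squared distance from v to span{e_j}.)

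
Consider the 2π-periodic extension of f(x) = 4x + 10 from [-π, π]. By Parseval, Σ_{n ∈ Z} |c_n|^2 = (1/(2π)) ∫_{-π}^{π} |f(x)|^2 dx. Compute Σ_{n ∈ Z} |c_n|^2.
Σ |c_n|^2 = 16π^2/3 + 100

Expand and integrate term by term over [-π, π]:
  ∫ (4x)^2 dx = 16·(2π^3/3); ∫ 2·4·(10)·x dx = 0 (odd integrand); ∫ 10^2 dx = 100·2π.
So (1/(2π)) ∫_{-π}^{π} (4x + 10)^2 dx = 16π^2/3 + 100 = 16π^2/3 + 100.
Parseval ⇒ Σ |c_n|^2 = 16π^2/3 + 100.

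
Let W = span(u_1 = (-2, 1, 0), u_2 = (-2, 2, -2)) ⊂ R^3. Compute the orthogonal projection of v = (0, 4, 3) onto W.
proj_W(v) = (-11/6, 1/3, 7/6)

Set up U = [u_1 | ... | u_2] ∈ R^(3×2). The projector onto W = col(U) is P = U (U^T U)^(-1) U^T.
Compute U^T U =
  [5, 6]
  [6, 12],
and U^T v = (4, 2).
Solve U^T U · c = U^T v for the coefficients: c = (3/2, -7/12). The projection is proj_W(v) = U c.
Check: (v - proj_W(v)) · u_1 = 0  (should be 0).
Check: (v - proj_W(v)) · u_2 = 0  (should be 0).
Result: proj_W(v) = (-11/6, 1/3, 7/6).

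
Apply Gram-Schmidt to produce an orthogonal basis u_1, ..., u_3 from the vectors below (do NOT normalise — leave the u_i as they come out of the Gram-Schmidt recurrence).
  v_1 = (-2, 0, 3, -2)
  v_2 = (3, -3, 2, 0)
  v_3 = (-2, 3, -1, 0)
Orthogonal basis:
  u_1 = (-2, 0, 3, -2)
  u_2 = (3, -3, 2, 0)
  u_3 = (163/374, 15/22, 69/187, 2/17)

Apply the Gram-Schmidt recurrence
  u_1 = v_1
  u_i = v_i − Σ_{j<i} ((v_i · u_j) / (u_j · u_j)) · u_j.

Step by step this gives:
  u_1 = (-2, 0, 3, -2)
  u_2 = (3, -3, 2, 0)
  u_3 = (163/374, 15/22, 69/187, 2/17)

Orthogonality check:
  u_2 · u_1 = 0 (should be 0)
  u_3 · u_1 = 0 (should be 0)
  u_3 · u_2 = 0 (should be 0)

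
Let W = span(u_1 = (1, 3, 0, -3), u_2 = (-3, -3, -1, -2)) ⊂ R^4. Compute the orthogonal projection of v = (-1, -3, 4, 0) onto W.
proj_W(v) = (-458/401, -822/401, -92/401, 362/401)

Set up U = [u_1 | ... | u_2] ∈ R^(4×2). The projector onto W = col(U) is P = U (U^T U)^(-1) U^T.
Compute U^T U =
  [19, -6]
  [-6, 23],
and U^T v = (-10, 8).
Solve U^T U · c = U^T v for the coefficients: c = (-182/401, 92/401). The projection is proj_W(v) = U c.
Check: (v - proj_W(v)) · u_1 = 0  (should be 0).
Check: (v - proj_W(v)) · u_2 = 0  (should be 0).
Result: proj_W(v) = (-458/401, -822/401, -92/401, 362/401).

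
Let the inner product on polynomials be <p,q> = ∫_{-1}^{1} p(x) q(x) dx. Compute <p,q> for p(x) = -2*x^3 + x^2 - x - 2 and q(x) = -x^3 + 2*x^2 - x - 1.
<p,q> = 82/21

Expand the product: p(x)·q(x) = 2*x^6 - 5*x^5 + 5*x^4 + x^3 - 4*x^2 + 3*x + 2.
∫_{-1}^{1} of each monomial x^k gives [2/(k+1) if k even, 0 if k odd]. Integrating term-by-term (or equivalently evaluating the antiderivative F(x) = 2*x^7/7 - 5*x^6/6 + x^5 + x^4/4 - 4*x^3/3 + 3*x^2/2 + 2*x at the endpoints):
  F(1) − F(−1) = 241/84 − (-29/28) = 82/21.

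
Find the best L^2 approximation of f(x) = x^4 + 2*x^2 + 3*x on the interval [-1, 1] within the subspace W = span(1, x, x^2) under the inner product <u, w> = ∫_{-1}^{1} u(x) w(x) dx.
g(x) = 20*x^2/7 + 3*x - 3/35

The best approximation g ∈ W is the orthogonal projection of f onto W. Writing g = a_0 + a_1 x + a_2 x^2, the coefficients solve the normal equations G · a = b where
  G_{ij} = <φ_i, φ_j> and b_i = <f, φ_i>, with φ_0 = 1, φ_1 = x, φ_2 = x^2.
G =
  [2, 0, 2/3]
  [0, 2/3, 0]
  [2/3, 0, 2/5],
b = (26/15, 2, 38/35).
Solving gives a_0 = -3/35, a_1 = 3, a_2 = 20/7, so
  g(x) = 20*x^2/7 + 3*x - 3/35.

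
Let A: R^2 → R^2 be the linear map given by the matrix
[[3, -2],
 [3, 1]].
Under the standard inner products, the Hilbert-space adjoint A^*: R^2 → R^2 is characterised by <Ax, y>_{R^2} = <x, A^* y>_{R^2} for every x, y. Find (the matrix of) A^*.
A^* = A^T =
[[3, 3],
 [-2, 1]]

For real matrices with standard dot products, the defining identity <Ax, y> = <x, A^* y> gives (Ax)^T y = x^T (A^*) y, i.e. x^T A^T y = x^T (A^*) y. Since this holds for all x, y, we must have A^* = A^T. Therefore
A^* =
[[3, 3],
 [-2, 1]].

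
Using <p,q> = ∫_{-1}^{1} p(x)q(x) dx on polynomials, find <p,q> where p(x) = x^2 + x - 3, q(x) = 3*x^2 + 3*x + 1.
<p,q> = -122/15

Expand the product: p(x)·q(x) = 3*x^4 + 6*x^3 - 5*x^2 - 8*x - 3.
∫_{-1}^{1} of each monomial x^k gives [2/(k+1) if k even, 0 if k odd]. Integrating term-by-term (or equivalently evaluating the antiderivative F(x) = 3*x^5/5 + 3*x^4/2 - 5*x^3/3 - 4*x^2 - 3*x at the endpoints):
  F(1) − F(−1) = -197/30 − (47/30) = -122/15.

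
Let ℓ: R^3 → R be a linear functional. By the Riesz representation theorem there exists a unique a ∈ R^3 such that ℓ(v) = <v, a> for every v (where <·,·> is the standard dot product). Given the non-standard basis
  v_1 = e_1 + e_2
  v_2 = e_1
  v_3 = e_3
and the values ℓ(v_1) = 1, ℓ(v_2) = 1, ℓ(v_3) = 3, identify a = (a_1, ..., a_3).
a = (1, 0, 3)

Write a = (a_1, ..., a_3) in the standard basis. For each basis vector v_i, ℓ(v_i) = <v_i, a> is a linear equation in the a_j's. Collect the n equations into a matrix system V a = ℓ, where row i of V is v_i (expressed in the standard basis). Since V is invertible (lower-triangular with 1s on the diagonal, up to permutation), solve by back-substitution:
  V =
[[1, 1, 0],
 [1, 0, 0],
 [0, 0, 1]]
  V a = (1, 1, 3)
Solving gives a = (1, 0, 3).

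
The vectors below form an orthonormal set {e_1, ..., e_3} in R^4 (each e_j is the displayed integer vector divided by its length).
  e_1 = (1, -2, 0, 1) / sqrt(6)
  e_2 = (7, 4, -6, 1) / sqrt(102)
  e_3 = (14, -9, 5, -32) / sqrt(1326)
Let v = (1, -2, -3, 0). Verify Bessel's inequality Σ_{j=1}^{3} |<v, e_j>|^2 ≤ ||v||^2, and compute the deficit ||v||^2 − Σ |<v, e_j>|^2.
Σ |<v, e_j>|^2 = 563/78; ||v||^2 = 14; deficit = 529/78

Write each e_j = u_j / sqrt(<u_j, u_j>) where u_j is the displayed integer vector. Then <v, e_j> = <v, u_j> / sqrt(<u_j, u_j>), so |<v, e_j>|^2 = <v, u_j>^2 / <u_j, u_j>.
Coefficients: <v, e_1> = 5/sqrt(6), <v, e_2> = 17/sqrt(102), <v, e_3> = 17/sqrt(1326).
Square and sum: Σ |<v, e_j>|^2 = 563/78.
Compute ||v||^2 = v·v = 14.
Deficit = 14 − 563/78 = 529/78 ≥ 0, confirming Bessel's inequality. (The deficit equals ||v − Σ <v,e_j> e_j||^2, the squared distance from v to span{e_j}.)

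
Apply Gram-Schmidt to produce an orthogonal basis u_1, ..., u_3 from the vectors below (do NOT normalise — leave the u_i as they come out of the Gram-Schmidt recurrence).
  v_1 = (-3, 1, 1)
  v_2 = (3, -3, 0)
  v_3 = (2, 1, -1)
Orthogonal basis:
  u_1 = (-3, 1, 1)
  u_2 = (-3/11, -21/11, 12/11)
  u_3 = (1/6, 1/6, 1/3)

Apply the Gram-Schmidt recurrence
  u_1 = v_1
  u_i = v_i − Σ_{j<i} ((v_i · u_j) / (u_j · u_j)) · u_j.

Step by step this gives:
  u_1 = (-3, 1, 1)
  u_2 = (-3/11, -21/11, 12/11)
  u_3 = (1/6, 1/6, 1/3)

Orthogonality check:
  u_2 · u_1 = 0 (should be 0)
  u_3 · u_1 = 0 (should be 0)
  u_3 · u_2 = 0 (should be 0)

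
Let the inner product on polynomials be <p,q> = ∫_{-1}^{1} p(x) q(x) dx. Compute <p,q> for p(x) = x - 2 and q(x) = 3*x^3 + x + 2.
<p,q> = -92/15

Expand the product: p(x)·q(x) = 3*x^4 - 6*x^3 + x^2 - 4.
∫_{-1}^{1} of each monomial x^k gives [2/(k+1) if k even, 0 if k odd]. Integrating term-by-term (or equivalently evaluating the antiderivative F(x) = 3*x^5/5 - 3*x^4/2 + x^3/3 - 4*x at the endpoints):
  F(1) − F(−1) = -137/30 − (47/30) = -92/15.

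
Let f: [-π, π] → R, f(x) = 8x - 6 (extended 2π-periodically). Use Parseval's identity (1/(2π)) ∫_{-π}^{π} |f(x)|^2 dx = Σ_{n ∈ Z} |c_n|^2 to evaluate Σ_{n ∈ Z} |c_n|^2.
Σ |c_n|^2 = 64π^2/3 + 36

Expand and integrate term by term over [-π, π]:
  ∫ (8x)^2 dx = 64·(2π^3/3); ∫ 2·8·(-6)·x dx = 0 (odd integrand); ∫ (-6)^2 dx = 36·2π.
So (1/(2π)) ∫_{-π}^{π} (8x - 6)^2 dx = 64π^2/3 + 36 = 64π^2/3 + 36.
Parseval ⇒ Σ |c_n|^2 = 64π^2/3 + 36.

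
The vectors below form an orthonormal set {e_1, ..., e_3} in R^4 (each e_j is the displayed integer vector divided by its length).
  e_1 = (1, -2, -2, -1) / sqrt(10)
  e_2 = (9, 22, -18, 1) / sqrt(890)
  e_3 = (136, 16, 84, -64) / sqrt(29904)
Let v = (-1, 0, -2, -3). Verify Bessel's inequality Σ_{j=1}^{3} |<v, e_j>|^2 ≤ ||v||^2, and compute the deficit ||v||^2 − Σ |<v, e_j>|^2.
Σ |<v, e_j>|^2 = 14/3; ||v||^2 = 14; deficit = 28/3

Write each e_j = u_j / sqrt(<u_j, u_j>) where u_j is the displayed integer vector. Then <v, e_j> = <v, u_j> / sqrt(<u_j, u_j>), so |<v, e_j>|^2 = <v, u_j>^2 / <u_j, u_j>.
Coefficients: <v, e_1> = 6/sqrt(10), <v, e_2> = 24/sqrt(890), <v, e_3> = -112/sqrt(29904).
Square and sum: Σ |<v, e_j>|^2 = 14/3.
Compute ||v||^2 = v·v = 14.
Deficit = 14 − 14/3 = 28/3 ≥ 0, confirming Bessel's inequality. (The deficit equals ||v − Σ <v,e_j> e_j||^2, the squared distance from v to span{e_j}.)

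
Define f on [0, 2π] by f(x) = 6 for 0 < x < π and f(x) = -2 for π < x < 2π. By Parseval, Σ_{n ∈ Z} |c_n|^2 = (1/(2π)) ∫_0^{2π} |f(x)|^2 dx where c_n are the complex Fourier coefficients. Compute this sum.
Σ |c_n|^2 = 20

Parseval equates the L^2 energy of f (normalised by 1/(2π)) with the ℓ^2 sum of its Fourier coefficients: (1/(2π)) ∫_0^{2π} |f|^2 = Σ |c_n|^2.
Compute the left side: (1/(2π)) [∫_0^π 6^2 dx + ∫_π^{2π} (-2)^2 dx] = (1/(2π)) · (36π + 4π) = (36 + 4)/2 = 20.
So Σ_{n ∈ Z} |c_n|^2 = 20.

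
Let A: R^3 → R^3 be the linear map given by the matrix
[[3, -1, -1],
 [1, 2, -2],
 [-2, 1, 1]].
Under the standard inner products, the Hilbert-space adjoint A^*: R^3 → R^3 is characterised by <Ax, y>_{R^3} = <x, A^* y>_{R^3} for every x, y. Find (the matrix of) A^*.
A^* = A^T =
[[3, 1, -2],
 [-1, 2, 1],
 [-1, -2, 1]]

For real matrices with standard dot products, the defining identity <Ax, y> = <x, A^* y> gives (Ax)^T y = x^T (A^*) y, i.e. x^T A^T y = x^T (A^*) y. Since this holds for all x, y, we must have A^* = A^T. Therefore
A^* =
[[3, 1, -2],
 [-1, 2, 1],
 [-1, -2, 1]].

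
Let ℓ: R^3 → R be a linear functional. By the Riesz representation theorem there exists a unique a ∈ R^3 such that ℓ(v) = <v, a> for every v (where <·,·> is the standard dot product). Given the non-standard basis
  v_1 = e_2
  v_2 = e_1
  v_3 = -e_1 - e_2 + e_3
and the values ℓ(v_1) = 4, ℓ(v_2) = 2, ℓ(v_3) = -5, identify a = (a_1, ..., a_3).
a = (2, 4, 1)

Write a = (a_1, ..., a_3) in the standard basis. For each basis vector v_i, ℓ(v_i) = <v_i, a> is a linear equation in the a_j's. Collect the n equations into a matrix system V a = ℓ, where row i of V is v_i (expressed in the standard basis). Since V is invertible (lower-triangular with 1s on the diagonal, up to permutation), solve by back-substitution:
  V =
[[0, 1, 0],
 [1, 0, 0],
 [-1, -1, 1]]
  V a = (4, 2, -5)
Solving gives a = (2, 4, 1).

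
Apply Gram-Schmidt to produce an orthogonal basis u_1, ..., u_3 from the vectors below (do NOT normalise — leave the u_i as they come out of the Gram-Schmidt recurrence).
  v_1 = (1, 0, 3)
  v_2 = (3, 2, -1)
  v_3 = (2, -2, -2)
Orthogonal basis:
  u_1 = (1, 0, 3)
  u_2 = (3, 2, -1)
  u_3 = (54/35, -18/7, -18/35)

Apply the Gram-Schmidt recurrence
  u_1 = v_1
  u_i = v_i − Σ_{j<i} ((v_i · u_j) / (u_j · u_j)) · u_j.

Step by step this gives:
  u_1 = (1, 0, 3)
  u_2 = (3, 2, -1)
  u_3 = (54/35, -18/7, -18/35)

Orthogonality check:
  u_2 · u_1 = 0 (should be 0)
  u_3 · u_1 = 0 (should be 0)
  u_3 · u_2 = 0 (should be 0)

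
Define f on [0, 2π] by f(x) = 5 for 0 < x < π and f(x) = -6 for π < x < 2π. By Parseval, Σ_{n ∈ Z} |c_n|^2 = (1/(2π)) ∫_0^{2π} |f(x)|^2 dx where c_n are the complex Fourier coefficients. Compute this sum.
Σ |c_n|^2 = 61/2

Parseval equates the L^2 energy of f (normalised by 1/(2π)) with the ℓ^2 sum of its Fourier coefficients: (1/(2π)) ∫_0^{2π} |f|^2 = Σ |c_n|^2.
Compute the left side: (1/(2π)) [∫_0^π 5^2 dx + ∫_π^{2π} (-6)^2 dx] = (1/(2π)) · (25π + 36π) = (25 + 36)/2 = 61/2.
So Σ_{n ∈ Z} |c_n|^2 = 61/2.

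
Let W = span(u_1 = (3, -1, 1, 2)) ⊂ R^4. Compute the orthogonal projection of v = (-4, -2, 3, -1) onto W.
proj_W(v) = (-9/5, 3/5, -3/5, -6/5)

Set up U = [u_1 | ... | u_1] ∈ R^(4×1). The projector onto W = col(U) is P = U (U^T U)^(-1) U^T.
Compute U^T U =
  [15],
and U^T v = (-9).
Solve U^T U · c = U^T v for the coefficients: c = (-3/5). The projection is proj_W(v) = U c.
Check: (v - proj_W(v)) · u_1 = 0  (should be 0).
Result: proj_W(v) = (-9/5, 3/5, -3/5, -6/5).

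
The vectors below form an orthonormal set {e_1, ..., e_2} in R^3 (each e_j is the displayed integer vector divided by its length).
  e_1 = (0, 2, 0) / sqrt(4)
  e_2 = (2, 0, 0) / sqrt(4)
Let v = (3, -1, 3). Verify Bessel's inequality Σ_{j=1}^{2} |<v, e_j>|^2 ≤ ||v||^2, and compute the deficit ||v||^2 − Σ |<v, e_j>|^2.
Σ |<v, e_j>|^2 = 10; ||v||^2 = 19; deficit = 9

Write each e_j = u_j / sqrt(<u_j, u_j>) where u_j is the displayed integer vector. Then <v, e_j> = <v, u_j> / sqrt(<u_j, u_j>), so |<v, e_j>|^2 = <v, u_j>^2 / <u_j, u_j>.
Coefficients: <v, e_1> = -2/sqrt(4), <v, e_2> = 6/sqrt(4).
Square and sum: Σ |<v, e_j>|^2 = 10.
Compute ||v||^2 = v·v = 19.
Deficit = 19 − 10 = 9 ≥ 0, confirming Bessel's inequality. (The deficit equals ||v − Σ <v,e_j> e_j||^2, the squared distance from v to span{e_j}.)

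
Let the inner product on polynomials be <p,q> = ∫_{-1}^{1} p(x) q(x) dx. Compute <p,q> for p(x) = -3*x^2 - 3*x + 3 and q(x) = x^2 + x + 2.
<p,q> = 34/5

Expand the product: p(x)·q(x) = -3*x^4 - 6*x^3 - 6*x^2 - 3*x + 6.
∫_{-1}^{1} of each monomial x^k gives [2/(k+1) if k even, 0 if k odd]. Integrating term-by-term (or equivalently evaluating the antiderivative F(x) = -3*x^5/5 - 3*x^4/2 - 2*x^3 - 3*x^2/2 + 6*x at the endpoints):
  F(1) − F(−1) = 2/5 − (-32/5) = 34/5.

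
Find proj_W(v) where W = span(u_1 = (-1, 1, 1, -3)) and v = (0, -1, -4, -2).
proj_W(v) = (-1/12, 1/12, 1/12, -1/4)

Set up U = [u_1 | ... | u_1] ∈ R^(4×1). The projector onto W = col(U) is P = U (U^T U)^(-1) U^T.
Compute U^T U =
  [12],
and U^T v = (1).
Solve U^T U · c = U^T v for the coefficients: c = (1/12). The projection is proj_W(v) = U c.
Check: (v - proj_W(v)) · u_1 = 0  (should be 0).
Result: proj_W(v) = (-1/12, 1/12, 1/12, -1/4).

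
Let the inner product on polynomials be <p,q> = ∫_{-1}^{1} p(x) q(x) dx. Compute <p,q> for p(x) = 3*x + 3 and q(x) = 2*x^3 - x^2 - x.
<p,q> = -8/5

Expand the product: p(x)·q(x) = 6*x^4 + 3*x^3 - 6*x^2 - 3*x.
∫_{-1}^{1} of each monomial x^k gives [2/(k+1) if k even, 0 if k odd]. Integrating term-by-term (or equivalently evaluating the antiderivative F(x) = 6*x^5/5 + 3*x^4/4 - 2*x^3 - 3*x^2/2 at the endpoints):
  F(1) − F(−1) = -31/20 − (1/20) = -8/5.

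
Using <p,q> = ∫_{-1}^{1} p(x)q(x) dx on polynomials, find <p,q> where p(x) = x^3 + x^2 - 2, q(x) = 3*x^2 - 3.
<p,q> = 36/5

Expand the product: p(x)·q(x) = 3*x^5 + 3*x^4 - 3*x^3 - 9*x^2 + 6.
∫_{-1}^{1} of each monomial x^k gives [2/(k+1) if k even, 0 if k odd]. Integrating term-by-term (or equivalently evaluating the antiderivative F(x) = x^6/2 + 3*x^5/5 - 3*x^4/4 - 3*x^3 + 6*x at the endpoints):
  F(1) − F(−1) = 67/20 − (-77/20) = 36/5.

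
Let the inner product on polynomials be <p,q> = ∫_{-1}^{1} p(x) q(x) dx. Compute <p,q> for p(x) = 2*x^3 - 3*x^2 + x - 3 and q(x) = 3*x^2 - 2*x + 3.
<p,q> = -548/15

Expand the product: p(x)·q(x) = 6*x^5 - 13*x^4 + 15*x^3 - 20*x^2 + 9*x - 9.
∫_{-1}^{1} of each monomial x^k gives [2/(k+1) if k even, 0 if k odd]. Integrating term-by-term (or equivalently evaluating the antiderivative F(x) = x^6 - 13*x^5/5 + 15*x^4/4 - 20*x^3/3 + 9*x^2/2 - 9*x at the endpoints):
  F(1) − F(−1) = -541/60 − (1651/60) = -548/15.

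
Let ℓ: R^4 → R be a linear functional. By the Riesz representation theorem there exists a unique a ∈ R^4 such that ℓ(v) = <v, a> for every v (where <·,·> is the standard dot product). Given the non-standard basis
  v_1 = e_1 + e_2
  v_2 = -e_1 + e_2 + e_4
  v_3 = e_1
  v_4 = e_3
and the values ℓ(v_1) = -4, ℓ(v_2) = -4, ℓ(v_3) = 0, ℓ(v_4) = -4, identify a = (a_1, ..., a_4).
a = (0, -4, -4, 0)

Write a = (a_1, ..., a_4) in the standard basis. For each basis vector v_i, ℓ(v_i) = <v_i, a> is a linear equation in the a_j's. Collect the n equations into a matrix system V a = ℓ, where row i of V is v_i (expressed in the standard basis). Since V is invertible (lower-triangular with 1s on the diagonal, up to permutation), solve by back-substitution:
  V =
[[1, 1, 0, 0],
 [-1, 1, 0, 1],
 [1, 0, 0, 0],
 [0, 0, 1, 0]]
  V a = (-4, -4, 0, -4)
Solving gives a = (0, -4, -4, 0).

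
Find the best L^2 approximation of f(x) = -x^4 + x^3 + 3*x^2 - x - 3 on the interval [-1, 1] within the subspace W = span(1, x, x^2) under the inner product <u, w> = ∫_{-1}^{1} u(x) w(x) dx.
g(x) = 15*x^2/7 - 2*x/5 - 102/35

The best approximation g ∈ W is the orthogonal projection of f onto W. Writing g = a_0 + a_1 x + a_2 x^2, the coefficients solve the normal equations G · a = b where
  G_{ij} = <φ_i, φ_j> and b_i = <f, φ_i>, with φ_0 = 1, φ_1 = x, φ_2 = x^2.
G =
  [2, 0, 2/3]
  [0, 2/3, 0]
  [2/3, 0, 2/5],
b = (-22/5, -4/15, -38/35).
Solving gives a_0 = -102/35, a_1 = -2/5, a_2 = 15/7, so
  g(x) = 15*x^2/7 - 2*x/5 - 102/35.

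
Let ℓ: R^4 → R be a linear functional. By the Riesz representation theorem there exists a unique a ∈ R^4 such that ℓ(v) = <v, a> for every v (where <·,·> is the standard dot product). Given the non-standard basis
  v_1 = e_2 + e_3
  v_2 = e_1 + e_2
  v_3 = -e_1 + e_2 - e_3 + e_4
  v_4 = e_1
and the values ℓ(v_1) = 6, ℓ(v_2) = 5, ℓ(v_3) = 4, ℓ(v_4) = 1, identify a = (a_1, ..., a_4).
a = (1, 4, 2, 3)

Write a = (a_1, ..., a_4) in the standard basis. For each basis vector v_i, ℓ(v_i) = <v_i, a> is a linear equation in the a_j's. Collect the n equations into a matrix system V a = ℓ, where row i of V is v_i (expressed in the standard basis). Since V is invertible (lower-triangular with 1s on the diagonal, up to permutation), solve by back-substitution:
  V =
[[0, 1, 1, 0],
 [1, 1, 0, 0],
 [-1, 1, -1, 1],
 [1, 0, 0, 0]]
  V a = (6, 5, 4, 1)
Solving gives a = (1, 4, 2, 3).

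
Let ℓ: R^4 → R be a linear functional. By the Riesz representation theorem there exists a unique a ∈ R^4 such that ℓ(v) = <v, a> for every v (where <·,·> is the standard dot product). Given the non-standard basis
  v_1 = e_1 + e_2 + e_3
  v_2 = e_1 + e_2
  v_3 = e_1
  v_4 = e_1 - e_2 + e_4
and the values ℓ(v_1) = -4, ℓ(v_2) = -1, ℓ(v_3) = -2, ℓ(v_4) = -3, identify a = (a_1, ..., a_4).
a = (-2, 1, -3, 0)

Write a = (a_1, ..., a_4) in the standard basis. For each basis vector v_i, ℓ(v_i) = <v_i, a> is a linear equation in the a_j's. Collect the n equations into a matrix system V a = ℓ, where row i of V is v_i (expressed in the standard basis). Since V is invertible (lower-triangular with 1s on the diagonal, up to permutation), solve by back-substitution:
  V =
[[1, 1, 1, 0],
 [1, 1, 0, 0],
 [1, 0, 0, 0],
 [1, -1, 0, 1]]
  V a = (-4, -1, -2, -3)
Solving gives a = (-2, 1, -3, 0).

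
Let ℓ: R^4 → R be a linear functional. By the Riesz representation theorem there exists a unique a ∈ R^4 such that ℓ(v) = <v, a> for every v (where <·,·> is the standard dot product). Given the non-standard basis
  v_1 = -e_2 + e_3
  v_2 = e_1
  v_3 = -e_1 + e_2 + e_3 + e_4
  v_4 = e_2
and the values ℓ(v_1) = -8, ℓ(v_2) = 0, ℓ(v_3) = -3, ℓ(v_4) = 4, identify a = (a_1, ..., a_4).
a = (0, 4, -4, -3)

Write a = (a_1, ..., a_4) in the standard basis. For each basis vector v_i, ℓ(v_i) = <v_i, a> is a linear equation in the a_j's. Collect the n equations into a matrix system V a = ℓ, where row i of V is v_i (expressed in the standard basis). Since V is invertible (lower-triangular with 1s on the diagonal, up to permutation), solve by back-substitution:
  V =
[[0, -1, 1, 0],
 [1, 0, 0, 0],
 [-1, 1, 1, 1],
 [0, 1, 0, 0]]
  V a = (-8, 0, -3, 4)
Solving gives a = (0, 4, -4, -3).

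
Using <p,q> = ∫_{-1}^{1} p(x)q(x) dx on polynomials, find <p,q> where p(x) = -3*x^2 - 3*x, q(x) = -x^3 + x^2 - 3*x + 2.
<p,q> = 2

Expand the product: p(x)·q(x) = 3*x^5 + 6*x^3 + 3*x^2 - 6*x.
∫_{-1}^{1} of each monomial x^k gives [2/(k+1) if k even, 0 if k odd]. Integrating term-by-term (or equivalently evaluating the antiderivative F(x) = x^6/2 + 3*x^4/2 + x^3 - 3*x^2 at the endpoints):
  F(1) − F(−1) = 0 − (-2) = 2.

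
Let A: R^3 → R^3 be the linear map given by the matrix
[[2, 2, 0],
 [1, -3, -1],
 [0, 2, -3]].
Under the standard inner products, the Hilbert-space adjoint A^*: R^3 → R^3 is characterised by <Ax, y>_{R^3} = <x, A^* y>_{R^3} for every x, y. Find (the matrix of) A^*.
A^* = A^T =
[[2, 1, 0],
 [2, -3, 2],
 [0, -1, -3]]

For real matrices with standard dot products, the defining identity <Ax, y> = <x, A^* y> gives (Ax)^T y = x^T (A^*) y, i.e. x^T A^T y = x^T (A^*) y. Since this holds for all x, y, we must have A^* = A^T. Therefore
A^* =
[[2, 1, 0],
 [2, -3, 2],
 [0, -1, -3]].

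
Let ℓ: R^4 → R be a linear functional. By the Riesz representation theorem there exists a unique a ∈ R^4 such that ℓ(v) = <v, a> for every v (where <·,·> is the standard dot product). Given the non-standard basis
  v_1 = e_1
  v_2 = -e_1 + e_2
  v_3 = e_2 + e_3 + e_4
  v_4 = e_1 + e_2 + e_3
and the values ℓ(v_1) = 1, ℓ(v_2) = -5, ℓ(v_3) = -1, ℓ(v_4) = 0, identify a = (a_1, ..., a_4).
a = (1, -4, 3, 0)

Write a = (a_1, ..., a_4) in the standard basis. For each basis vector v_i, ℓ(v_i) = <v_i, a> is a linear equation in the a_j's. Collect the n equations into a matrix system V a = ℓ, where row i of V is v_i (expressed in the standard basis). Since V is invertible (lower-triangular with 1s on the diagonal, up to permutation), solve by back-substitution:
  V =
[[1, 0, 0, 0],
 [-1, 1, 0, 0],
 [0, 1, 1, 1],
 [1, 1, 1, 0]]
  V a = (1, -5, -1, 0)
Solving gives a = (1, -4, 3, 0).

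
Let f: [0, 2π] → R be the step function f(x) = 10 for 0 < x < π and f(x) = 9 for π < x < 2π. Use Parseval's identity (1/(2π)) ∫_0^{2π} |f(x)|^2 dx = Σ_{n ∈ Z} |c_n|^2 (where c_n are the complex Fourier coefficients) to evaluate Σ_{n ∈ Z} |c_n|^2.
Σ |c_n|^2 = 181/2

Parseval equates the L^2 energy of f (normalised by 1/(2π)) with the ℓ^2 sum of its Fourier coefficients: (1/(2π)) ∫_0^{2π} |f|^2 = Σ |c_n|^2.
Compute the left side: (1/(2π)) [∫_0^π 10^2 dx + ∫_π^{2π} 9^2 dx] = (1/(2π)) · (100π + 81π) = (100 + 81)/2 = 181/2.
So Σ_{n ∈ Z} |c_n|^2 = 181/2.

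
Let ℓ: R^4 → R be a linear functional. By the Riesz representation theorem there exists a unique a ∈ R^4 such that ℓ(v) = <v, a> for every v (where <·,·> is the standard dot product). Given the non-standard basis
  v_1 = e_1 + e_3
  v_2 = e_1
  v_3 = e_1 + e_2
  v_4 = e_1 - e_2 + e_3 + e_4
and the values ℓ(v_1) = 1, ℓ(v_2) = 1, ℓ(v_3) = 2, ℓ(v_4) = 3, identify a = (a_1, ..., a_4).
a = (1, 1, 0, 3)

Write a = (a_1, ..., a_4) in the standard basis. For each basis vector v_i, ℓ(v_i) = <v_i, a> is a linear equation in the a_j's. Collect the n equations into a matrix system V a = ℓ, where row i of V is v_i (expressed in the standard basis). Since V is invertible (lower-triangular with 1s on the diagonal, up to permutation), solve by back-substitution:
  V =
[[1, 0, 1, 0],
 [1, 0, 0, 0],
 [1, 1, 0, 0],
 [1, -1, 1, 1]]
  V a = (1, 1, 2, 3)
Solving gives a = (1, 1, 0, 3).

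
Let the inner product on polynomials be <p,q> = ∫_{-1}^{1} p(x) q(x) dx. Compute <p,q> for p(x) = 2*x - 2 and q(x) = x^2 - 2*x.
<p,q> = -4

Expand the product: p(x)·q(x) = 2*x^3 - 6*x^2 + 4*x.
∫_{-1}^{1} of each monomial x^k gives [2/(k+1) if k even, 0 if k odd]. Integrating term-by-term (or equivalently evaluating the antiderivative F(x) = x^4/2 - 2*x^3 + 2*x^2 at the endpoints):
  F(1) − F(−1) = 1/2 − (9/2) = -4.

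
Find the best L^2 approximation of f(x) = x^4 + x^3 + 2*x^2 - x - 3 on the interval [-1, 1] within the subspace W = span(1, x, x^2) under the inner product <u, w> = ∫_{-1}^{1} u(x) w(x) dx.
g(x) = 20*x^2/7 - 2*x/5 - 108/35

The best approximation g ∈ W is the orthogonal projection of f onto W. Writing g = a_0 + a_1 x + a_2 x^2, the coefficients solve the normal equations G · a = b where
  G_{ij} = <φ_i, φ_j> and b_i = <f, φ_i>, with φ_0 = 1, φ_1 = x, φ_2 = x^2.
G =
  [2, 0, 2/3]
  [0, 2/3, 0]
  [2/3, 0, 2/5],
b = (-64/15, -4/15, -32/35).
Solving gives a_0 = -108/35, a_1 = -2/5, a_2 = 20/7, so
  g(x) = 20*x^2/7 - 2*x/5 - 108/35.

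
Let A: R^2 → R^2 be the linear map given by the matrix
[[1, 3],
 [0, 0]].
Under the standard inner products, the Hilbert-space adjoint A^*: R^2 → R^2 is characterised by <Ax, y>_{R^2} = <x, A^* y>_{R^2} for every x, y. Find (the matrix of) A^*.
A^* = A^T =
[[1, 0],
 [3, 0]]

For real matrices with standard dot products, the defining identity <Ax, y> = <x, A^* y> gives (Ax)^T y = x^T (A^*) y, i.e. x^T A^T y = x^T (A^*) y. Since this holds for all x, y, we must have A^* = A^T. Therefore
A^* =
[[1, 0],
 [3, 0]].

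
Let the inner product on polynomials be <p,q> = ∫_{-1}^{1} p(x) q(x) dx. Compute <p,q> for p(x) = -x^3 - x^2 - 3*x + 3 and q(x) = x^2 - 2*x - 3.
<p,q> = -48/5

Expand the product: p(x)·q(x) = -x^5 + x^4 + 2*x^3 + 12*x^2 + 3*x - 9.
∫_{-1}^{1} of each monomial x^k gives [2/(k+1) if k even, 0 if k odd]. Integrating term-by-term (or equivalently evaluating the antiderivative F(x) = -x^6/6 + x^5/5 + x^4/2 + 4*x^3 + 3*x^2/2 - 9*x at the endpoints):
  F(1) − F(−1) = -89/30 − (199/30) = -48/5.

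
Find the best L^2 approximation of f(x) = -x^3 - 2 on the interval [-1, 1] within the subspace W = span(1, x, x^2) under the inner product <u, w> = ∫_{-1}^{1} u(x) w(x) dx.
g(x) = -3*x/5 - 2

The best approximation g ∈ W is the orthogonal projection of f onto W. Writing g = a_0 + a_1 x + a_2 x^2, the coefficients solve the normal equations G · a = b where
  G_{ij} = <φ_i, φ_j> and b_i = <f, φ_i>, with φ_0 = 1, φ_1 = x, φ_2 = x^2.
G =
  [2, 0, 2/3]
  [0, 2/3, 0]
  [2/3, 0, 2/5],
b = (-4, -2/5, -4/3).
Solving gives a_0 = -2, a_1 = -3/5, a_2 = 0, so
  g(x) = -3*x/5 - 2.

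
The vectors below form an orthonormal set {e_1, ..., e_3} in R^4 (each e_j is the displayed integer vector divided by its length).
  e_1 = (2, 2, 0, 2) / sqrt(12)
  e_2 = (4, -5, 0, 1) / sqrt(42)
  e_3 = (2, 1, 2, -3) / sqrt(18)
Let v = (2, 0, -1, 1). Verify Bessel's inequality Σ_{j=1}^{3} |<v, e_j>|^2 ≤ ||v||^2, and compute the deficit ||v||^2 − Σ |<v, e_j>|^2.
Σ |<v, e_j>|^2 = 314/63; ||v||^2 = 6; deficit = 64/63

Write each e_j = u_j / sqrt(<u_j, u_j>) where u_j is the displayed integer vector. Then <v, e_j> = <v, u_j> / sqrt(<u_j, u_j>), so |<v, e_j>|^2 = <v, u_j>^2 / <u_j, u_j>.
Coefficients: <v, e_1> = 6/sqrt(12), <v, e_2> = 9/sqrt(42), <v, e_3> = -1/sqrt(18).
Square and sum: Σ |<v, e_j>|^2 = 314/63.
Compute ||v||^2 = v·v = 6.
Deficit = 6 − 314/63 = 64/63 ≥ 0, confirming Bessel's inequality. (The deficit equals ||v − Σ <v,e_j> e_j||^2, the squared distance from v to span{e_j}.)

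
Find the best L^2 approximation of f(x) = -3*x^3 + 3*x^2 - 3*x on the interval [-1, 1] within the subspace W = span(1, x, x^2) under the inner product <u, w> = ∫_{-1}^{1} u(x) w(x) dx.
g(x) = 3*x^2 - 24*x/5

The best approximation g ∈ W is the orthogonal projection of f onto W. Writing g = a_0 + a_1 x + a_2 x^2, the coefficients solve the normal equations G · a = b where
  G_{ij} = <φ_i, φ_j> and b_i = <f, φ_i>, with φ_0 = 1, φ_1 = x, φ_2 = x^2.
G =
  [2, 0, 2/3]
  [0, 2/3, 0]
  [2/3, 0, 2/5],
b = (2, -16/5, 6/5).
Solving gives a_0 = 0, a_1 = -24/5, a_2 = 3, so
  g(x) = 3*x^2 - 24*x/5.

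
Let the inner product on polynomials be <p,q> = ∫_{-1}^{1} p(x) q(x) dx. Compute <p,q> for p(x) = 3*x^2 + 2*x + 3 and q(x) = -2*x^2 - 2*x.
<p,q> = -136/15

Expand the product: p(x)·q(x) = -6*x^4 - 10*x^3 - 10*x^2 - 6*x.
∫_{-1}^{1} of each monomial x^k gives [2/(k+1) if k even, 0 if k odd]. Integrating term-by-term (or equivalently evaluating the antiderivative F(x) = -6*x^5/5 - 5*x^4/2 - 10*x^3/3 - 3*x^2 at the endpoints):
  F(1) − F(−1) = -301/30 − (-29/30) = -136/15.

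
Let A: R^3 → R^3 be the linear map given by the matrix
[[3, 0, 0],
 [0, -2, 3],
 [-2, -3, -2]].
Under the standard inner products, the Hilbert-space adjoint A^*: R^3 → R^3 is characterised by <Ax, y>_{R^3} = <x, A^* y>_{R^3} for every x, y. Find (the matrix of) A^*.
A^* = A^T =
[[3, 0, -2],
 [0, -2, -3],
 [0, 3, -2]]

For real matrices with standard dot products, the defining identity <Ax, y> = <x, A^* y> gives (Ax)^T y = x^T (A^*) y, i.e. x^T A^T y = x^T (A^*) y. Since this holds for all x, y, we must have A^* = A^T. Therefore
A^* =
[[3, 0, -2],
 [0, -2, -3],
 [0, 3, -2]].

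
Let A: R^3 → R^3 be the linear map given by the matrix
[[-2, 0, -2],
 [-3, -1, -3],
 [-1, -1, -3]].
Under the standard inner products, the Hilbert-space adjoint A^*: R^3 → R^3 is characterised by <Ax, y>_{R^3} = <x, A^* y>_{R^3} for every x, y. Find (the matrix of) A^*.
A^* = A^T =
[[-2, -3, -1],
 [0, -1, -1],
 [-2, -3, -3]]

For real matrices with standard dot products, the defining identity <Ax, y> = <x, A^* y> gives (Ax)^T y = x^T (A^*) y, i.e. x^T A^T y = x^T (A^*) y. Since this holds for all x, y, we must have A^* = A^T. Therefore
A^* =
[[-2, -3, -1],
 [0, -1, -1],
 [-2, -3, -3]].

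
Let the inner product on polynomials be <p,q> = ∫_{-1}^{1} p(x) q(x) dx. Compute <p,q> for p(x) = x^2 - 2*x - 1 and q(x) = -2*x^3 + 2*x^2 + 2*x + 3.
<p,q> = -28/5

Expand the product: p(x)·q(x) = -2*x^5 + 6*x^4 - 3*x^2 - 8*x - 3.
∫_{-1}^{1} of each monomial x^k gives [2/(k+1) if k even, 0 if k odd]. Integrating term-by-term (or equivalently evaluating the antiderivative F(x) = -x^6/3 + 6*x^5/5 - x^3 - 4*x^2 - 3*x at the endpoints):
  F(1) − F(−1) = -107/15 − (-23/15) = -28/5.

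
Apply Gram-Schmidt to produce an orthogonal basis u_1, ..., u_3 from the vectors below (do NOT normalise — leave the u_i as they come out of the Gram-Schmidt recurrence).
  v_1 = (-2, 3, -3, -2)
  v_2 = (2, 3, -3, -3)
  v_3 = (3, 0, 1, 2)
Orthogonal basis:
  u_1 = (-2, 3, -3, -2)
  u_2 = (46/13, 9/13, -9/13, -19/13)
  u_3 = (12/29, 69/58, -11/58, 48/29)

Apply the Gram-Schmidt recurrence
  u_1 = v_1
  u_i = v_i − Σ_{j<i} ((v_i · u_j) / (u_j · u_j)) · u_j.

Step by step this gives:
  u_1 = (-2, 3, -3, -2)
  u_2 = (46/13, 9/13, -9/13, -19/13)
  u_3 = (12/29, 69/58, -11/58, 48/29)

Orthogonality check:
  u_2 · u_1 = 0 (should be 0)
  u_3 · u_1 = 0 (should be 0)
  u_3 · u_2 = 0 (should be 0)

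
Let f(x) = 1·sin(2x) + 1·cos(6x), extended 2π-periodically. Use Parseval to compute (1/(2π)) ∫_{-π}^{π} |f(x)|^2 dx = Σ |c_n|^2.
Σ |c_n|^2 = 1

Expand |f|^2 and use orthogonality of {sin(nx), cos(mx)} on [-π, π]:
  ∫_{-π}^{π} sin(nx)^2 dx = π, ∫ cos(mx)^2 dx = π, and cross terms integrate to 0.
So ∫_{-π}^{π} f(x)^2 dx = 1^2 · π + 1^2 · π = (1 + 1)π.
Divide by 2π: (1 + 1)/2 = 1.
By Parseval, this equals Σ |c_n|^2.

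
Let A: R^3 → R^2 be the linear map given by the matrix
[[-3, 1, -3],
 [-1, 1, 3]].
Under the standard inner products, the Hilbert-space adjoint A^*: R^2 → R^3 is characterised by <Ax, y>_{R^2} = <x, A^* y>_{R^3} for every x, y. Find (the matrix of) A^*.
A^* = A^T =
[[-3, -1],
 [1, 1],
 [-3, 3]]

For real matrices with standard dot products, the defining identity <Ax, y> = <x, A^* y> gives (Ax)^T y = x^T (A^*) y, i.e. x^T A^T y = x^T (A^*) y. Since this holds for all x, y, we must have A^* = A^T. Therefore
A^* =
[[-3, -1],
 [1, 1],
 [-3, 3]].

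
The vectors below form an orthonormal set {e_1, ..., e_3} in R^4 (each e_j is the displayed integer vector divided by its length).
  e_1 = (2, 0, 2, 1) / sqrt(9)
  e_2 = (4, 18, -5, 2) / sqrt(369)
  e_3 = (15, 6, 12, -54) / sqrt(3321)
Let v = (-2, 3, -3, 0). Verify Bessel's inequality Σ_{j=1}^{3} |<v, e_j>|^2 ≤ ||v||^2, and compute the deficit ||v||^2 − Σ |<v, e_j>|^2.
Σ |<v, e_j>|^2 = 197/9; ||v||^2 = 22; deficit = 1/9

Write each e_j = u_j / sqrt(<u_j, u_j>) where u_j is the displayed integer vector. Then <v, e_j> = <v, u_j> / sqrt(<u_j, u_j>), so |<v, e_j>|^2 = <v, u_j>^2 / <u_j, u_j>.
Coefficients: <v, e_1> = -10/sqrt(9), <v, e_2> = 61/sqrt(369), <v, e_3> = -48/sqrt(3321).
Square and sum: Σ |<v, e_j>|^2 = 197/9.
Compute ||v||^2 = v·v = 22.
Deficit = 22 − 197/9 = 1/9 ≥ 0, confirming Bessel's inequality. (The deficit equals ||v − Σ <v,e_j> e_j||^2, the squared distance from v to span{e_j}.)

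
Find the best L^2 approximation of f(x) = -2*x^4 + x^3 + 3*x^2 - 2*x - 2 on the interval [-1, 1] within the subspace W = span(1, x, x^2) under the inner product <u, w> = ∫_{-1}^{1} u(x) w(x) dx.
g(x) = 9*x^2/7 - 7*x/5 - 64/35

The best approximation g ∈ W is the orthogonal projection of f onto W. Writing g = a_0 + a_1 x + a_2 x^2, the coefficients solve the normal equations G · a = b where
  G_{ij} = <φ_i, φ_j> and b_i = <f, φ_i>, with φ_0 = 1, φ_1 = x, φ_2 = x^2.
G =
  [2, 0, 2/3]
  [0, 2/3, 0]
  [2/3, 0, 2/5],
b = (-14/5, -14/15, -74/105).
Solving gives a_0 = -64/35, a_1 = -7/5, a_2 = 9/7, so
  g(x) = 9*x^2/7 - 7*x/5 - 64/35.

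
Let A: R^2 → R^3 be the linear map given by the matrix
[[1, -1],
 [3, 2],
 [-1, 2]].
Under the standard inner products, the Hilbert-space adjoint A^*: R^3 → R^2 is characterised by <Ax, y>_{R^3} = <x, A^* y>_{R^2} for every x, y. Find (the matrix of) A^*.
A^* = A^T =
[[1, 3, -1],
 [-1, 2, 2]]

For real matrices with standard dot products, the defining identity <Ax, y> = <x, A^* y> gives (Ax)^T y = x^T (A^*) y, i.e. x^T A^T y = x^T (A^*) y. Since this holds for all x, y, we must have A^* = A^T. Therefore
A^* =
[[1, 3, -1],
 [-1, 2, 2]].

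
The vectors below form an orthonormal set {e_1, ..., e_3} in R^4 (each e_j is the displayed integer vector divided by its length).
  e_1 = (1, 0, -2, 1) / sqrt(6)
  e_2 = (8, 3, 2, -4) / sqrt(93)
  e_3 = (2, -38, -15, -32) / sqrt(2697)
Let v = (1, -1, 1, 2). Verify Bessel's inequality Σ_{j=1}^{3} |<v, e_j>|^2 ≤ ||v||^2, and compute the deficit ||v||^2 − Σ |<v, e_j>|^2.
Σ |<v, e_j>|^2 = 43/58; ||v||^2 = 7; deficit = 363/58

Write each e_j = u_j / sqrt(<u_j, u_j>) where u_j is the displayed integer vector. Then <v, e_j> = <v, u_j> / sqrt(<u_j, u_j>), so |<v, e_j>|^2 = <v, u_j>^2 / <u_j, u_j>.
Coefficients: <v, e_1> = 1/sqrt(6), <v, e_2> = -1/sqrt(93), <v, e_3> = -39/sqrt(2697).
Square and sum: Σ |<v, e_j>|^2 = 43/58.
Compute ||v||^2 = v·v = 7.
Deficit = 7 − 43/58 = 363/58 ≥ 0, confirming Bessel's inequality. (The deficit equals ||v − Σ <v,e_j> e_j||^2, the squared distance from v to span{e_j}.)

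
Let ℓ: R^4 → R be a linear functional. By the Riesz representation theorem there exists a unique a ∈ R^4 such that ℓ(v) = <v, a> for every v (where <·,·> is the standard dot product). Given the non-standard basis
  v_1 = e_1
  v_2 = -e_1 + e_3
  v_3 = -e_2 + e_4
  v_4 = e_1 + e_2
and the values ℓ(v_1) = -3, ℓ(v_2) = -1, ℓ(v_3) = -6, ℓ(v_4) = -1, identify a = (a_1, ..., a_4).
a = (-3, 2, -4, -4)

Write a = (a_1, ..., a_4) in the standard basis. For each basis vector v_i, ℓ(v_i) = <v_i, a> is a linear equation in the a_j's. Collect the n equations into a matrix system V a = ℓ, where row i of V is v_i (expressed in the standard basis). Since V is invertible (lower-triangular with 1s on the diagonal, up to permutation), solve by back-substitution:
  V =
[[1, 0, 0, 0],
 [-1, 0, 1, 0],
 [0, -1, 0, 1],
 [1, 1, 0, 0]]
  V a = (-3, -1, -6, -1)
Solving gives a = (-3, 2, -4, -4).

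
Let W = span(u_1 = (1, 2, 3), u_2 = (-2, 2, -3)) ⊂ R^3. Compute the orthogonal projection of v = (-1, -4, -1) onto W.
proj_W(v) = (1/7, -26/7, -11/7)

Set up U = [u_1 | ... | u_2] ∈ R^(3×2). The projector onto W = col(U) is P = U (U^T U)^(-1) U^T.
Compute U^T U =
  [14, -7]
  [-7, 17],
and U^T v = (-12, -3).
Solve U^T U · c = U^T v for the coefficients: c = (-25/21, -2/3). The projection is proj_W(v) = U c.
Check: (v - proj_W(v)) · u_1 = 0  (should be 0).
Check: (v - proj_W(v)) · u_2 = 0  (should be 0).
Result: proj_W(v) = (1/7, -26/7, -11/7).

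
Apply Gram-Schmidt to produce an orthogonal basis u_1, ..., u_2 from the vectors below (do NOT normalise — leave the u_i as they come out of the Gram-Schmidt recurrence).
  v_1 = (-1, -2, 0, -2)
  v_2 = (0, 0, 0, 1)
Orthogonal basis:
  u_1 = (-1, -2, 0, -2)
  u_2 = (-2/9, -4/9, 0, 5/9)

Apply the Gram-Schmidt recurrence
  u_1 = v_1
  u_i = v_i − Σ_{j<i} ((v_i · u_j) / (u_j · u_j)) · u_j.

Step by step this gives:
  u_1 = (-1, -2, 0, -2)
  u_2 = (-2/9, -4/9, 0, 5/9)

Orthogonality check:
  u_2 · u_1 = 0 (should be 0)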